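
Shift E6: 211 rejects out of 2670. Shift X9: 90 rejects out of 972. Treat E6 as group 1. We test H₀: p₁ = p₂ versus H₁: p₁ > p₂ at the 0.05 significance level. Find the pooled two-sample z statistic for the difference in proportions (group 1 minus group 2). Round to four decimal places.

p̂₁ = 211/2670 ≈ 0.0790262, p̂₂ = 90/972 ≈ 0.0925926.
Pooled p̂ = (211+90)/(2670+972) = 301/3642 = 0.0826469.
SE = √(p̂(1−p̂)(1/n₁+1/n₂)) = √(0.0826469·0.9173531·0.00140334) = √(0.000106396) = 0.0103148.
z = (0.0790262 − 0.0925926)/0.0103148 = -0.0135664/0.0103148 = -1.3152.
p-value = P(Z > -1.315) ≈ 0.9058; since p > α = 0.05, fail to reject H₀.

z = -1.3152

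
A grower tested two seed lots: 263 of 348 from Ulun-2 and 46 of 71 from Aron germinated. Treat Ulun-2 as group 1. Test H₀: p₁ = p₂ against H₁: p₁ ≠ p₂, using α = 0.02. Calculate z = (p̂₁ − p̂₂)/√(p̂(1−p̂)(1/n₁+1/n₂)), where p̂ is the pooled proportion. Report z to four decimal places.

p̂₁ = 263/348 = 0.755747, p̂₂ = 46/71 = 0.647887.
Pooled p̂ = (263+46)/(348+71) = 309/419 = 0.737470.
SE = √(p̂(1−p̂)(1/n₁+1/n₂)) = √(0.737470·0.262530·0.0169581) = √(0.00328322) = 0.057299.
z = (0.755747 − 0.647887)/0.057299 = 0.107860/0.057299 = 1.8824.
Two-sided p-value ≈ 2·Φ(−1.882) = 0.0598. With α = 0.02, fail to reject H₀.

z = 1.8824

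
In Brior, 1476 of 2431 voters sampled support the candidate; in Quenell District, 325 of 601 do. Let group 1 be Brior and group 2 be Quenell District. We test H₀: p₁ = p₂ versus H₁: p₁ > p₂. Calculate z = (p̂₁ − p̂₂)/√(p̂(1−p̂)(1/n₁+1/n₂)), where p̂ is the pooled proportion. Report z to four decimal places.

p̂₁ = 1476/2431 = 0.6071575, p̂₂ = 325/601 = 0.5407654.
Pooled p̂ = (1476+325)/(2431+601) = 1801/3032 = 0.5939974.
SE = √(0.241164 × 0.00207525) = 0.0223713.
z = (0.6071575 − 0.5407654)/0.0223713 = 0.0663921/0.0223713 = 2.9677.
p-value = P(Z > 2.968) ≈ 0.0015.

z = 2.9677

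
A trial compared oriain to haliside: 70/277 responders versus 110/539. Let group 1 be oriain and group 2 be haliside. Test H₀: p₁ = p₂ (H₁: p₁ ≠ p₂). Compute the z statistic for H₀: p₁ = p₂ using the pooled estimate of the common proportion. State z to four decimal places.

p̂₁ = 70/277 = 0.252708, p̂₂ = 110/539 = 0.204082.
Pooled p̂ = (70+110)/(277+539) = 180/816 = 0.220588.
SE = √(0.171929 × 0.0054654) = 0.030654.
z = (0.252708 − 0.204082)/0.030654 = 0.048626/0.030654 = 1.5863.

z = 1.5863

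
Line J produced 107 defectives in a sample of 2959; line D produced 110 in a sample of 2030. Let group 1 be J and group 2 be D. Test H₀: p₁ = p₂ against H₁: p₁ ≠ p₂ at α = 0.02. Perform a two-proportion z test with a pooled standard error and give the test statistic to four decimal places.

z = -3.0666

p̂₁ = 107/2959 ≈ 0.0361609, p̂₂ = 110/2030 ≈ 0.0541872.
Pooled p̂ = (107+110)/(2959+2030) = 217/4989 = 0.0434957.
SE = √(p̂(1−p̂)(1/n₁+1/n₂)) = √(0.0434957·0.9565043·0.000830563) = √(3.45546e-05) = 0.0058783.
z = (0.0361609 − 0.0541872)/0.0058783 = -0.0180263/0.0058783 = -3.0666.
Two-sided p-value ≈ 2·Φ(−3.067) = 0.0022. With α = 0.02, reject H₀.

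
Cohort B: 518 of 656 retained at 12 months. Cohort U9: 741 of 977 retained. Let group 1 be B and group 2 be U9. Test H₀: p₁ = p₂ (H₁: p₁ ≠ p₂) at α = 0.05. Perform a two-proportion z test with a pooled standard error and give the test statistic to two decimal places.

z = 1.47

p̂₁ = 518/656 ≈ 0.7896, p̂₂ = 741/977 ≈ 0.7584.
Pooled p̂ = (518+741)/(656+977) = 1259/1633 = 0.7710.
SE = √(p̂(1−p̂)(1/n₁+1/n₂)) = √(0.7710·0.2290·0.00254793) = √(0.000449897) = 0.0212.
z = (0.7896 − 0.7584)/0.0212 = 0.0312/0.0212 = 1.47.
Two-sided p-value ≈ 2·Φ(−1.470) = 0.1414. With α = 0.05, fail to reject H₀.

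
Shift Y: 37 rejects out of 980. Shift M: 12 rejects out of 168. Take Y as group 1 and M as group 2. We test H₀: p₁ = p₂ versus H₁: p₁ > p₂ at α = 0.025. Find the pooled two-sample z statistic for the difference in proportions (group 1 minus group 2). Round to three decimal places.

z = -1.995

p̂₁ = 37/980 = 0.03776, p̂₂ = 12/168 = 0.07143.
Pooled p̂ = (37+12)/(980+168) = 49/1148 = 0.04268.
SE = √(p̂(1−p̂)(1/n₁+1/n₂)) = √(0.04268·0.95732·0.00697279) = √(0.000284916) = 0.01688.
z = (0.03776 − 0.07143)/0.01688 = -0.03367/0.01688 = -1.995.
p-value = P(Z > -1.995) ≈ 0.9770; since p > α = 0.025, fail to reject H₀.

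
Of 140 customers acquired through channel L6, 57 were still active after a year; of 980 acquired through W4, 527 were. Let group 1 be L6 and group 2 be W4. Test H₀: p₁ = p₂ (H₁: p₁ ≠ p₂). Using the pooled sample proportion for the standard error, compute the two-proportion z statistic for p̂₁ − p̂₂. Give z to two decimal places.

p̂₁ = 57/140 ≈ 0.40714, p̂₂ = 527/980 ≈ 0.53776.
Pooled p̂ = (57+527)/(140+980) = 584/1120 = 0.52143.
SE = √(p̂(1−p̂)(1/n₁+1/n₂)) = √(0.52143·0.47857·0.00816327) = √(0.00203707) = 0.04513.
z = (0.40714 − 0.53776)/0.04513 = -0.13062/0.04513 = -2.89.

z = -2.89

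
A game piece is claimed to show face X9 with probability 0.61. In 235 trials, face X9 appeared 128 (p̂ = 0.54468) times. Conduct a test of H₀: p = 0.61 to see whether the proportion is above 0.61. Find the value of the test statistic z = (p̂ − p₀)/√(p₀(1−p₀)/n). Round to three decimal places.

p̂ = 128/235 = 0.54468.
SE = √(p₀(1−p₀)/n) = √(0.2379/235) = 0.03182.
z = (0.54468 − 0.61)/0.03182 = -0.06532/0.03182 = -2.053.
p-value = P(Z > -2.053) ≈ 0.9800.

z = -2.053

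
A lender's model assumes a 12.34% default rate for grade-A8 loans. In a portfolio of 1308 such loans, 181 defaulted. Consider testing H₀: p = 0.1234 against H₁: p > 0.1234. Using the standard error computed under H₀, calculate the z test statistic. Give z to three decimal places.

p̂ = 181/1308 = 0.138379.
SE = √(p₀(1−p₀)/n) = √(0.10817/1308) = 0.009094.
z = (0.138379 − 0.1234)/0.009094 = 0.014979/0.009094 = 1.647.

z = 1.647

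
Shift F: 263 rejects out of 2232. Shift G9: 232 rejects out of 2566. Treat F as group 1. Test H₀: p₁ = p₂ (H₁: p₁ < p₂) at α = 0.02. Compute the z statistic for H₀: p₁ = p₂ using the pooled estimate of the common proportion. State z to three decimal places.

z = 3.114

p̂₁ = 263/2232 = 0.117832, p̂₂ = 232/2566 = 0.090413.
Pooled p̂ = (263+232)/(2232+2566) = 495/4798 = 0.103168.
SE = √(p̂(1−p̂)(1/n₁+1/n₂)) = √(0.103168·0.896832·0.00083774) = √(7.75114e-05) = 0.008804.
z = (0.117832 − 0.090413)/0.008804 = 0.027419/0.008804 = 3.114.
p-value = P(Z < 3.114) ≈ 0.9991, so at α = 0.02 we fail to reject H₀.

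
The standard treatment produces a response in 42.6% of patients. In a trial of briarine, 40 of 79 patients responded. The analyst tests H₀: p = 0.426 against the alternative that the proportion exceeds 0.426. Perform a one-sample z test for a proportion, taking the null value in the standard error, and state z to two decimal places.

p̂ = 40/79 = 0.5063.
Under H₀, SE = √(0.426·0.574/79) = √(0.00309524) = 0.0556.
z = (0.5063 − 0.426)/0.0556 = 0.0803/0.0556 = 1.44.
p-value = P(Z > 1.444) ≈ 0.0744.

z = 1.44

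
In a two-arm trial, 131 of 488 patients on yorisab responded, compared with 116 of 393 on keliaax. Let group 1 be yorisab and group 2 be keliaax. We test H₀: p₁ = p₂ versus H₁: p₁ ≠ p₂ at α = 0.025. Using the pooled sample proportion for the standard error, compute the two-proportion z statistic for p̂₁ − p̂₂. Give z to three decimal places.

p̂₁ = 131/488 ≈ 0.26844, p̂₂ = 116/393 ≈ 0.29517.
Pooled p̂ = (131+116)/(488+393) = 247/881 = 0.28036.
SE = √(0.20176 × 0.00459371) = 0.03044.
z = (0.26844 − 0.29517)/0.03044 = -0.02673/0.03044 = -0.878.
Two-sided p-value ≈ 2·Φ(−0.878) = 0.3801, so at α = 0.025 we fail to reject H₀.

z = -0.878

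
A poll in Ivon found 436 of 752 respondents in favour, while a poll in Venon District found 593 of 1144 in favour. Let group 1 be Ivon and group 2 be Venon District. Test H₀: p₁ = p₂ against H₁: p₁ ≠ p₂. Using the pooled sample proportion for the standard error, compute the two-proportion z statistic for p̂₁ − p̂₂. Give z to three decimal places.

p̂₁ = 436/752 ≈ 0.579787, p̂₂ = 593/1144 ≈ 0.518357.
Pooled p̂ = (436+593)/(752+1144) = 1029/1896 = 0.542722.
SE = √(0.248175 × 0.00220391) = 0.023387.
z = (0.579787 − 0.518357)/0.023387 = 0.061430/0.023387 = 2.627.

z = 2.627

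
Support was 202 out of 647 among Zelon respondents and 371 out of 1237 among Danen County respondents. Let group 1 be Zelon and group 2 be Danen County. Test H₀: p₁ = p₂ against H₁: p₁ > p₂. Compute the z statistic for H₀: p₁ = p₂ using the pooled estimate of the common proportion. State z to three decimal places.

z = 0.551

p̂₁ = 202/647 = 0.31221, p̂₂ = 371/1237 = 0.29992.
Pooled p̂ = (202+371)/(647+1237) = 573/1884 = 0.30414.
SE = √(p̂(1−p̂)(1/n₁+1/n₂)) = √(0.30414·0.69586·0.002354) = √(0.000498199) = 0.02232.
z = (0.31221 − 0.29992)/0.02232 = 0.01229/0.02232 = 0.551.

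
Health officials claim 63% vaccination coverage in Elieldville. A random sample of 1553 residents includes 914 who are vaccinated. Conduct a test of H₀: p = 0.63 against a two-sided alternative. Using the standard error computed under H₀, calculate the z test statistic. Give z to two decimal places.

p̂ = 914/1553 ≈ 0.58854.
SE = √(p₀(1−p₀)/n) = √(0.2331/1553) = 0.01225.
z = (0.58854 − 0.63)/0.01225 = -0.04146/0.01225 = -3.38.
Two-sided p-value ≈ 2·Φ(−3.384) = 0.0007.

z = -3.38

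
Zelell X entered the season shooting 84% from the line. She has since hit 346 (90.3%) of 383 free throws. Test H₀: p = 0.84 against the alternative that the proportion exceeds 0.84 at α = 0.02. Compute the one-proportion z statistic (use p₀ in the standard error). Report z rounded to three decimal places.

z = 3.384

p̂ = 346/383 ≈ 0.90339.
Under H₀, SE = √(0.84·0.16/383) = √(0.000350914) = 0.01873.
z = (0.90339 − 0.84)/0.01873 = 0.06339/0.01873 = 3.384.
p-value = P(Z > 3.384) ≈ 0.0004; since p < α = 0.02, reject H₀.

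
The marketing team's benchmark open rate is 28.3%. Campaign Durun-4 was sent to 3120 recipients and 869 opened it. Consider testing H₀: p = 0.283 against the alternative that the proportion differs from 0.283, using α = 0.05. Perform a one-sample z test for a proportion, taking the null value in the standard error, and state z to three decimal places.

p̂ = 869/3120 ≈ 0.27853.
Standard error under H₀: √(0.283×0.717/3120) = 0.00806.
z = (0.27853 − 0.283)/0.00806 = -0.00447/0.00806 = -0.555.
Two-sided p-value ≈ 2·Φ(−0.555) = 0.5790. With α = 0.05, fail to reject H₀.

z = -0.555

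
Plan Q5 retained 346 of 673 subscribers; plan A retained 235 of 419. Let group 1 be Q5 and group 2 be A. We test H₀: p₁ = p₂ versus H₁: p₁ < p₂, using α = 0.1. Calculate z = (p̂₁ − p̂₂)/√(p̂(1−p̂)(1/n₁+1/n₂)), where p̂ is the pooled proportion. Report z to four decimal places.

p̂₁ = 346/673 = 0.514116, p̂₂ = 235/419 = 0.560859.
Pooled p̂ = (346+235)/(673+419) = 581/1092 = 0.532051.
SE = √(0.248973 × 0.00387252) = 0.031051.
z = (0.514116 − 0.560859)/0.031051 = -0.046743/0.031051 = -1.5054.
p-value = P(Z < -1.505) ≈ 0.0661. With α = 0.1, reject H₀.

z = -1.5054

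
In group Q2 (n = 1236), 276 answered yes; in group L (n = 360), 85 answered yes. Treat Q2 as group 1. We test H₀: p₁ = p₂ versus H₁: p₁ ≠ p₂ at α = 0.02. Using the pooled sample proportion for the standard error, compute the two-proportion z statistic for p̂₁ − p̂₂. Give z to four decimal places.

p̂₁ = 276/1236 ≈ 0.223301, p̂₂ = 85/360 ≈ 0.236111.
Pooled p̂ = (276+85)/(1236+360) = 361/1596 = 0.226190.
SE = √(p̂(1−p̂)(1/n₁+1/n₂)) = √(0.226190·0.773810·0.00358684) = √(0.000627799) = 0.025056.
z = (0.223301 − 0.236111)/0.025056 = -0.012810/0.025056 = -0.5113.
Two-sided p-value ≈ 2·Φ(−0.511) = 0.6092. With α = 0.02, fail to reject H₀.

z = -0.5113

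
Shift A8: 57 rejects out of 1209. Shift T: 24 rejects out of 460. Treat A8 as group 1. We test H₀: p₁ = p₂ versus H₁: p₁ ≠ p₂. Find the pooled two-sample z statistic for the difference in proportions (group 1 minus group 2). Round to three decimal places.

z = -0.427

p̂₁ = 57/1209 = 0.04715, p̂₂ = 24/460 = 0.05217.
Pooled p̂ = (57+24)/(1209+460) = 81/1669 = 0.04853.
SE = √(0.0461767 × 0.00300104) = 0.01177.
z = (0.04715 − 0.05217)/0.01177 = -0.00502/0.01177 = -0.427.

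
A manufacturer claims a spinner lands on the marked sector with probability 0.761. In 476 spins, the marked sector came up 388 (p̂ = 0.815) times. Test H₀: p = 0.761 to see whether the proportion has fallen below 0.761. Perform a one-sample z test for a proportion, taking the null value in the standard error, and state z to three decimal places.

p̂ = 388/476 = 0.81513.
SE = √(p₀(1−p₀)/n) = √(0.18188/476) = 0.01955.
z = (0.81513 − 0.761)/0.01955 = 0.05413/0.01955 = 2.769.

z = 2.769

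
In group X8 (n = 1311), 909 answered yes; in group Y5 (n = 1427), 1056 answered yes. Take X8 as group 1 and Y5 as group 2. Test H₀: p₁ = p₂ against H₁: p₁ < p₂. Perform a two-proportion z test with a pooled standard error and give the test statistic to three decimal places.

p̂₁ = 909/1311 = 0.69336, p̂₂ = 1056/1427 = 0.74001.
Pooled p̂ = (909+1056)/(1311+1427) = 1965/2738 = 0.71768.
SE = √(p̂(1−p̂)(1/n₁+1/n₂)) = √(0.71768·0.28232·0.00146355) = √(0.000296539) = 0.01722.
z = (0.69336 − 0.74001)/0.01722 = -0.04665/0.01722 = -2.709.
p-value = P(Z < -2.709) ≈ 0.0034.

z = -2.709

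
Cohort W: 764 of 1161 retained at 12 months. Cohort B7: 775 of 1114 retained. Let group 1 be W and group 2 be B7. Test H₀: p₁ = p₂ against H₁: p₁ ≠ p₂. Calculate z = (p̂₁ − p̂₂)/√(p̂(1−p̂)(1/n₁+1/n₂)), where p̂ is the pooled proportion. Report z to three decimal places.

p̂₁ = 764/1161 = 0.65805, p̂₂ = 775/1114 = 0.69569.
Pooled p̂ = (764+775)/(1161+1114) = 1539/2275 = 0.67648.
SE = √(0.218854 × 0.00175899) = 0.01962.
z = (0.65805 − 0.69569)/0.01962 = -0.03764/0.01962 = -1.918.
Two-sided p-value ≈ 2·Φ(−1.918) = 0.0551.

z = -1.918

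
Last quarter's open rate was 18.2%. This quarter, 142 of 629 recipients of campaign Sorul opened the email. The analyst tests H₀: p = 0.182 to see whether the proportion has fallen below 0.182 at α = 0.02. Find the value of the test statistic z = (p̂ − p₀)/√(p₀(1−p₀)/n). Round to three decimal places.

p̂ = 142/629 = 0.225755.
SE = √(p₀(1−p₀)/n) = √(0.14888/629) = 0.015385.
z = (0.225755 − 0.182)/0.015385 = 0.043755/0.015385 = 2.844.
p-value = P(Z < 2.844) ≈ 0.9978; since p > α = 0.02, fail to reject H₀.

z = 2.844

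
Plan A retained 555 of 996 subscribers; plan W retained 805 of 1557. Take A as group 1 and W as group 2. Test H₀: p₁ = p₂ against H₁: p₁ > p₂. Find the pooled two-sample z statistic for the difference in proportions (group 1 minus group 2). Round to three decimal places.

z = 1.986

p̂₁ = 555/996 = 0.557229, p̂₂ = 805/1557 = 0.517020.
Pooled p̂ = (555+805)/(996+1557) = 1360/2553 = 0.532707.
SE = √(0.24893 × 0.00164628) = 0.020244.
z = (0.557229 − 0.517020)/0.020244 = 0.040209/0.020244 = 1.986.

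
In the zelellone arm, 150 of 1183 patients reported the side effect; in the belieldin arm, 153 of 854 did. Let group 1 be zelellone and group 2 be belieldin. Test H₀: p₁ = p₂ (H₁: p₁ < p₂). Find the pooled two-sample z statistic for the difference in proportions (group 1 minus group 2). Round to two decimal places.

p̂₁ = 150/1183 ≈ 0.12680, p̂₂ = 153/854 ≈ 0.17916.
Pooled p̂ = (150+153)/(1183+854) = 303/2037 = 0.14875.
SE = √(p̂(1−p̂)(1/n₁+1/n₂)) = √(0.14875·0.85125·0.00201627) = √(0.000255304) = 0.01598.
z = (0.12680 − 0.17916)/0.01598 = -0.05236/0.01598 = -3.28.
p-value = P(Z < -3.277) ≈ 0.0005.

z = -3.28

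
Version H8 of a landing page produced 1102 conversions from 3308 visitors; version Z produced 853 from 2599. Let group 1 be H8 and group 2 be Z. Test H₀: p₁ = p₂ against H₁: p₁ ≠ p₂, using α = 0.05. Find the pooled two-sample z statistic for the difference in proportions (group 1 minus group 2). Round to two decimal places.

p̂₁ = 1102/3308 ≈ 0.3331, p̂₂ = 853/2599 ≈ 0.3282.
Pooled p̂ = (1102+853)/(3308+2599) = 1955/5907 = 0.3310.
SE = √(p̂(1−p̂)(1/n₁+1/n₂)) = √(0.3310·0.6690·0.000687061) = √(0.000152134) = 0.0123.
z = (0.3331 − 0.3282)/0.0123 = 0.0049/0.0123 = 0.40.
Two-sided p-value ≈ 2·Φ(−0.400) = 0.6895; since p > α = 0.05, fail to reject H₀.

z = 0.40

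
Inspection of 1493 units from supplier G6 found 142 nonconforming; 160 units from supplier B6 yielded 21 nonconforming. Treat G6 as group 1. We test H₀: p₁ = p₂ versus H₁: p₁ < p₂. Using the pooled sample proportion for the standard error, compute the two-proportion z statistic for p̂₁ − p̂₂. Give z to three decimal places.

p̂₁ = 142/1493 = 0.09511, p̂₂ = 21/160 = 0.13125.
Pooled p̂ = (142+21)/(1493+160) = 163/1653 = 0.09861.
SE = √(p̂(1−p̂)(1/n₁+1/n₂)) = √(0.09861·0.90139·0.00691979) = √(0.000615065) = 0.02480.
z = (0.09511 − 0.13125)/0.02480 = -0.03614/0.02480 = -1.457.

z = -1.457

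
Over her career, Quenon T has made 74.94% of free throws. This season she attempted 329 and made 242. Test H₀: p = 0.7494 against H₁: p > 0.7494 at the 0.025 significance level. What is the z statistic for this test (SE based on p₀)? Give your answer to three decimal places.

z = -0.579

p̂ = 242/329 = 0.73556.
SE = √(p₀(1−p₀)/n) = √(0.1878/329) = 0.02389.
z = (0.73556 − 0.7494)/0.02389 = -0.01384/0.02389 = -0.579.
p-value = P(Z > -0.579) ≈ 0.7188, so at α = 0.025 we fail to reject H₀.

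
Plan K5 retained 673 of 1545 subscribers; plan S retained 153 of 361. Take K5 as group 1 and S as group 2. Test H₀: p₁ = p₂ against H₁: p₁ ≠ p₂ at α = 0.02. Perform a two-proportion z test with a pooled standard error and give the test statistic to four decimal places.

z = 0.4065

p̂₁ = 673/1545 = 0.435599, p̂₂ = 153/361 = 0.423823.
Pooled p̂ = (673+153)/(1545+361) = 826/1906 = 0.433368.
SE = √(p̂(1−p̂)(1/n₁+1/n₂)) = √(0.433368·0.566632·0.00341733) = √(0.000839161) = 0.028968.
z = (0.435599 − 0.423823)/0.028968 = 0.011776/0.028968 = 0.4065.
Two-sided p-value ≈ 2·Φ(−0.407) = 0.6844, so at α = 0.02 we fail to reject H₀.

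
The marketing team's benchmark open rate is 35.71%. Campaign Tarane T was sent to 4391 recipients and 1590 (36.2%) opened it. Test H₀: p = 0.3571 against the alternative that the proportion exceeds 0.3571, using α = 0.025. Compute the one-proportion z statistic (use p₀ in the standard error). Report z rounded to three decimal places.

z = 0.692

p̂ = 1590/4391 ≈ 0.36210.
SE = √(p₀(1−p₀)/n) = √(0.22958/4391) = 0.00723.
z = (0.36210 − 0.3571)/0.00723 = 0.00500/0.00723 = 0.692.
p-value = P(Z > 0.692) ≈ 0.2444, so at α = 0.025 we fail to reject H₀.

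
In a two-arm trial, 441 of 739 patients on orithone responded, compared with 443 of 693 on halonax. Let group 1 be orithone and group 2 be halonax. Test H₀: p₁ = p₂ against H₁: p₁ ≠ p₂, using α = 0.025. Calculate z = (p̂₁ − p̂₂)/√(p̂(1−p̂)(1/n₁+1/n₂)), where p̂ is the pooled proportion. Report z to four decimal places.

z = -1.6535

p̂₁ = 441/739 = 0.5967524, p̂₂ = 443/693 = 0.6392496.
Pooled p̂ = (441+443)/(739+693) = 884/1432 = 0.6173184.
SE = √(0.236236 × 0.00279618) = 0.0257014.
z = (0.5967524 − 0.6392496)/0.0257014 = -0.0424972/0.0257014 = -1.6535.
p-value = 2·P(Z > 1.654) ≈ 0.0982. With α = 0.025, fail to reject H₀.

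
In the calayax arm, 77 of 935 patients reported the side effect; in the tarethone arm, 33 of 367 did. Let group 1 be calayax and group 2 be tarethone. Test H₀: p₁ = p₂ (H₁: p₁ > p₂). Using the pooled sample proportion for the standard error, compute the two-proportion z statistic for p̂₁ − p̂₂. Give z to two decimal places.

p̂₁ = 77/935 = 0.0824, p̂₂ = 33/367 = 0.0899.
Pooled p̂ = (77+33)/(935+367) = 110/1302 = 0.0845.
SE = √(0.0773476 × 0.00379431) = 0.0171.
z = (0.0824 − 0.0899)/0.0171 = -0.0075/0.0171 = -0.44.
p-value = P(Z > -0.442) ≈ 0.6706.

z = -0.44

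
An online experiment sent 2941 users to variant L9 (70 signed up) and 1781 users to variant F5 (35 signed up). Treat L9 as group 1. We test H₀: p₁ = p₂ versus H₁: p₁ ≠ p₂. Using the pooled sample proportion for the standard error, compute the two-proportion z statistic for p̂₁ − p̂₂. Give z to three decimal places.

p̂₁ = 70/2941 ≈ 0.02380, p̂₂ = 35/1781 ≈ 0.01965.
Pooled p̂ = (70+35)/(2941+1781) = 105/4722 = 0.02224.
SE = √(0.0217419 × 0.000901503) = 0.00443.
z = (0.02380 − 0.01965)/0.00443 = 0.00415/0.00443 = 0.937.

z = 0.937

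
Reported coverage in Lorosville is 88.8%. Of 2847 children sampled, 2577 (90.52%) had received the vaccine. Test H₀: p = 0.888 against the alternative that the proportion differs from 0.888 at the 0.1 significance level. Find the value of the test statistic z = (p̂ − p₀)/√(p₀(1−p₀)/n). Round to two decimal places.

p̂ = 2577/2847 = 0.90516.
Under H₀, SE = √(0.888·0.112/2847) = √(3.49336e-05) = 0.00591.
z = (0.90516 − 0.888)/0.00591 = 0.01716/0.00591 = 2.90.
p-value = 2·P(Z > 2.904) ≈ 0.0037; since p < α = 0.1, reject H₀.

z = 2.90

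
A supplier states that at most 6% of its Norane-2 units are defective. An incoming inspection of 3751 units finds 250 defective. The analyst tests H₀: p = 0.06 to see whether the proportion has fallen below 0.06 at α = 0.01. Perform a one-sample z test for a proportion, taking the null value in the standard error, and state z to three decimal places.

z = 1.715

p̂ = 250/3751 ≈ 0.066649.
SE = √(p₀(1−p₀)/n) = √(0.0564/3751) = 0.003878.
z = (0.066649 − 0.06)/0.003878 = 0.006649/0.003878 = 1.715.
p-value = P(Z < 1.715) ≈ 0.9568, so at α = 0.01 we fail to reject H₀.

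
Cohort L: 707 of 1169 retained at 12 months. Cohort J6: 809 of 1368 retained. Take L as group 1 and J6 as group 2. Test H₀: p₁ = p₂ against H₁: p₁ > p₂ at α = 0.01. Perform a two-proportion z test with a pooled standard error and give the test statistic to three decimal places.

z = 0.687

p̂₁ = 707/1169 = 0.60479, p̂₂ = 809/1368 = 0.59137.
Pooled p̂ = (707+809)/(1169+1368) = 1516/2537 = 0.59756.
SE = √(0.240483 × 0.00158643) = 0.01953.
z = (0.60479 − 0.59137)/0.01953 = 0.01342/0.01953 = 0.687.
p-value = P(Z > 0.687) ≈ 0.2461; since p > α = 0.01, fail to reject H₀.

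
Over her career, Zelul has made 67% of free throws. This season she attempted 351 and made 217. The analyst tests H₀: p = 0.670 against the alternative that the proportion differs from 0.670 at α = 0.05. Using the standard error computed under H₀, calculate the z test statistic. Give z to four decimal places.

z = -2.0626

p̂ = 217/351 = 0.618234.
Under H₀, SE = √(0.67·0.33/351) = √(0.000629915) = 0.025098.
z = (0.618234 − 0.67)/0.025098 = -0.051766/0.025098 = -2.0626.
Two-sided p-value ≈ 2·Φ(−2.063) = 0.0392. With α = 0.05, reject H₀.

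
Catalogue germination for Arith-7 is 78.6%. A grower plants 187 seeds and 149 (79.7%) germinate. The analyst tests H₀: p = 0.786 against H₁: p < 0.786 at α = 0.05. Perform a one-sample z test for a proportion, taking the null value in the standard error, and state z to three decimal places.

p̂ = 149/187 = 0.79679.
Under H₀, SE = √(0.786·0.214/187) = √(0.000899487) = 0.02999.
z = (0.79679 − 0.786)/0.02999 = 0.01079/0.02999 = 0.360.
p-value = P(Z < 0.360) ≈ 0.6405. With α = 0.05, fail to reject H₀.

z = 0.360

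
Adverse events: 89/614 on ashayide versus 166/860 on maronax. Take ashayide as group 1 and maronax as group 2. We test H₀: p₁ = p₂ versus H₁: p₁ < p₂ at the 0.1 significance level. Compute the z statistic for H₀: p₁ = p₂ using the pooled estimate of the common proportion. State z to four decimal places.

z = -2.4055

p̂₁ = 89/614 ≈ 0.144951, p̂₂ = 166/860 ≈ 0.193023.
Pooled p̂ = (89+166)/(614+860) = 255/1474 = 0.172999.
SE = √(p̂(1−p̂)(1/n₁+1/n₂)) = √(0.172999·0.827001·0.00279146) = √(0.000399374) = 0.019984.
z = (0.144951 − 0.193023)/0.019984 = -0.048072/0.019984 = -2.4055.
p-value = P(Z < -2.405) ≈ 0.0081. With α = 0.1, reject H₀.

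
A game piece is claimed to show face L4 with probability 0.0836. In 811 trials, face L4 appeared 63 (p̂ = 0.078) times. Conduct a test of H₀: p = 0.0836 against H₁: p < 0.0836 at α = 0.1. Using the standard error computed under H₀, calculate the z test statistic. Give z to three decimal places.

z = -0.609

p̂ = 63/811 ≈ 0.07768.
Standard error under H₀: √(0.0836×0.9164/811) = 0.00972.
z = (0.07768 − 0.0836)/0.00972 = -0.00592/0.00972 = -0.609.
p-value = P(Z < -0.609) ≈ 0.2713, so at α = 0.1 we fail to reject H₀.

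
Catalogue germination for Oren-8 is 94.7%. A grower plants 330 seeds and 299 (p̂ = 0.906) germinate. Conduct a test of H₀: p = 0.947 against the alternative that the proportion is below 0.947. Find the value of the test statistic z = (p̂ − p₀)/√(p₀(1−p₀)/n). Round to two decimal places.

p̂ = 299/330 = 0.90606.
Standard error under H₀: √(0.947×0.053/330) = 0.01233.
z = (0.90606 − 0.947)/0.01233 = -0.04094/0.01233 = -3.32.
p-value = P(Z < -3.320) ≈ 0.0005.

z = -3.32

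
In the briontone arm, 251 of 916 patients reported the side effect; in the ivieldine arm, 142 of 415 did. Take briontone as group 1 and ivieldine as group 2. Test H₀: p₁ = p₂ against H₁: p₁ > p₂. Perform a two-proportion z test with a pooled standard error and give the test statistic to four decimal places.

p̂₁ = 251/916 = 0.274017, p̂₂ = 142/415 = 0.342169.
Pooled p̂ = (251+142)/(916+415) = 393/1331 = 0.295267.
SE = √(0.208084 × 0.00350134) = 0.026992.
z = (0.274017 − 0.342169)/0.026992 = -0.068152/0.026992 = -2.5249.

z = -2.5249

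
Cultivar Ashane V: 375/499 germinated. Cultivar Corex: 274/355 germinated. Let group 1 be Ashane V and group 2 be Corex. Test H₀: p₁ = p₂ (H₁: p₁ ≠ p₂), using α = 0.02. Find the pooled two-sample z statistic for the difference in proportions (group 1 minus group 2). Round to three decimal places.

p̂₁ = 375/499 = 0.75150, p̂₂ = 274/355 = 0.77183.
Pooled p̂ = (375+274)/(499+355) = 649/854 = 0.75995.
SE = √(0.182424 × 0.00482091) = 0.02966.
z = (0.75150 − 0.77183)/0.02966 = -0.02033/0.02966 = -0.685.
Two-sided p-value ≈ 2·Φ(−0.685) = 0.4930; since p > α = 0.02, fail to reject H₀.

z = -0.685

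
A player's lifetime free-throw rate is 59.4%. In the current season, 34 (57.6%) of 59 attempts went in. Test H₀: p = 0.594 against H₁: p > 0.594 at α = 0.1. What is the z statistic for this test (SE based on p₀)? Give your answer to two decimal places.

p̂ = 34/59 ≈ 0.5763.
Standard error under H₀: √(0.594×0.406/59) = 0.0639.
z = (0.5763 − 0.594)/0.0639 = -0.0177/0.0639 = -0.28.
p-value = P(Z > -0.277) ≈ 0.6092. With α = 0.1, fail to reject H₀.

z = -0.28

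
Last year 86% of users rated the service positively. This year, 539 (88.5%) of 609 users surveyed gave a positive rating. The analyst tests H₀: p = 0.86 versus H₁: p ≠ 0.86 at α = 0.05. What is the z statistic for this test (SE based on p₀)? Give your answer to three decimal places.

p̂ = 539/609 = 0.88506.
Under H₀, SE = √(0.86·0.14/609) = √(0.000197701) = 0.01406.
z = (0.88506 − 0.86)/0.01406 = 0.02506/0.01406 = 1.782.
Two-sided p-value ≈ 2·Φ(−1.782) = 0.0747; since p > α = 0.05, fail to reject H₀.

z = 1.782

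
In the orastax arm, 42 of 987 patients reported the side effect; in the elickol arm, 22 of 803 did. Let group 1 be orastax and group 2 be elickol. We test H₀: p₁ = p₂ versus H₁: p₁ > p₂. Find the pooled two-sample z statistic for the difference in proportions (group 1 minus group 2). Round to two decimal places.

z = 1.72

p̂₁ = 42/987 = 0.04255, p̂₂ = 22/803 = 0.02740.
Pooled p̂ = (42+22)/(987+803) = 64/1790 = 0.03575.
SE = √(p̂(1−p̂)(1/n₁+1/n₂)) = √(0.03575·0.96425·0.0022585) = √(7.78637e-05) = 0.00882.
z = (0.04255 − 0.02740)/0.00882 = 0.01515/0.00882 = 1.72.
p-value = P(Z > 1.718) ≈ 0.0429.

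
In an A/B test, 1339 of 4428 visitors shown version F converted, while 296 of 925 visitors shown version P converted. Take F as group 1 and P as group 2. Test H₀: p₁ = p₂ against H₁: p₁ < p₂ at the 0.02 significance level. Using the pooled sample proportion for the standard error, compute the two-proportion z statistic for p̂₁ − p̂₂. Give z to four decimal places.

z = -1.0574

p̂₁ = 1339/4428 ≈ 0.302394, p̂₂ = 296/925 ≈ 0.320000.
Pooled p̂ = (1339+296)/(4428+925) = 1635/5353 = 0.305436.
SE = √(p̂(1−p̂)(1/n₁+1/n₂)) = √(0.305436·0.694564·0.00130692) = √(0.000277256) = 0.016651.
z = (0.302394 − 0.320000)/0.016651 = -0.017606/0.016651 = -1.0574.
p-value = P(Z < -1.057) ≈ 0.1452; since p > α = 0.02, fail to reject H₀.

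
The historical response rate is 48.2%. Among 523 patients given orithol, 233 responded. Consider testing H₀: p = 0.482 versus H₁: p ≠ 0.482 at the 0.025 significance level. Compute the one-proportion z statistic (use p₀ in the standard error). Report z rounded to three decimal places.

z = -1.670

p̂ = 233/523 = 0.44551.
Under H₀, SE = √(0.482·0.518/523) = √(0.000477392) = 0.02185.
z = (0.44551 − 0.482)/0.02185 = -0.03649/0.02185 = -1.670.
Two-sided p-value ≈ 2·Φ(−1.670) = 0.0949; since p > α = 0.025, fail to reject H₀.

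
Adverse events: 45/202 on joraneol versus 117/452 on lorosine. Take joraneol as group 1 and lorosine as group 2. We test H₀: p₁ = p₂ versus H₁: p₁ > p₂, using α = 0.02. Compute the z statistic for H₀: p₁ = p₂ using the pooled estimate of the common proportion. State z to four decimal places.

z = -0.9875

p̂₁ = 45/202 = 0.222772, p̂₂ = 117/452 = 0.258850.
Pooled p̂ = (45+117)/(202+452) = 162/654 = 0.247706.
SE = √(0.186348 × 0.00716288) = 0.036535.
z = (0.222772 − 0.258850)/0.036535 = -0.036078/0.036535 = -0.9875.
p-value = P(Z > -0.987) ≈ 0.8383, so at α = 0.02 we fail to reject H₀.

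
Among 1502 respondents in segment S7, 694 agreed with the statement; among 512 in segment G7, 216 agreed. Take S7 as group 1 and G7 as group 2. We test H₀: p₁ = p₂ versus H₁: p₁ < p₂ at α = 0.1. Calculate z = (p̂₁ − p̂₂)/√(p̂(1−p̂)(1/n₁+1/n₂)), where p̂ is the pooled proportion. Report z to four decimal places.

z = 1.5775

p̂₁ = 694/1502 = 0.4620506, p̂₂ = 216/512 = 0.4218750.
Pooled p̂ = (694+216)/(1502+512) = 910/2014 = 0.4518371.
SE = √(0.24768 × 0.0026189) = 0.0254686.
z = (0.4620506 − 0.4218750)/0.0254686 = 0.0401756/0.0254686 = 1.5775.
p-value = P(Z < 1.577) ≈ 0.9427, so at α = 0.1 we fail to reject H₀.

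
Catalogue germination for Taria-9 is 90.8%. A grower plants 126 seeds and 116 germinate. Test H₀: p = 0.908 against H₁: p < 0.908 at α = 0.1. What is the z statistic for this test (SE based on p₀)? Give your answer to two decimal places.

p̂ = 116/126 ≈ 0.9206.
Standard error under H₀: √(0.908×0.092/126) = 0.0257.
z = (0.9206 − 0.908)/0.0257 = 0.0126/0.0257 = 0.49.
p-value = P(Z < 0.491) ≈ 0.6882; since p > α = 0.1, fail to reject H₀.

z = 0.49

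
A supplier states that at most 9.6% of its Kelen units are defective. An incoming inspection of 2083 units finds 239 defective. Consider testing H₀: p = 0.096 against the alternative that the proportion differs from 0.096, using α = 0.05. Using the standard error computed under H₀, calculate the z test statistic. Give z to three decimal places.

z = 2.903

p̂ = 239/2083 ≈ 0.114738.
Under H₀, SE = √(0.096·0.904/2083) = √(4.1663e-05) = 0.006455.
z = (0.114738 − 0.096)/0.006455 = 0.018738/0.006455 = 2.903.
Two-sided p-value ≈ 2·Φ(−2.903) = 0.0037, so at α = 0.05 we reject H₀.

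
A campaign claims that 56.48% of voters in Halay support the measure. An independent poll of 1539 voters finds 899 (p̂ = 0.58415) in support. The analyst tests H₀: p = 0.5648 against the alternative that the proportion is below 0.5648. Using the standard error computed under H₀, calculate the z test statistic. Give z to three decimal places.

p̂ = 899/1539 ≈ 0.58415.
SE = √(p₀(1−p₀)/n) = √(0.2458/1539) = 0.01264.
z = (0.58415 − 0.5648)/0.01264 = 0.01935/0.01264 = 1.531.
p-value = P(Z < 1.531) ≈ 0.9371.

z = 1.531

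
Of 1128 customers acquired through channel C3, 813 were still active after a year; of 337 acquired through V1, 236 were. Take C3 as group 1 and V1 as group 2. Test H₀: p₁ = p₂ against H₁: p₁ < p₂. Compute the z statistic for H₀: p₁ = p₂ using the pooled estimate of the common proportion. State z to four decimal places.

p̂₁ = 813/1128 ≈ 0.720745, p̂₂ = 236/337 ≈ 0.700297.
Pooled p̂ = (813+236)/(1128+337) = 1049/1465 = 0.716041.
SE = √(0.203326 × 0.00385388) = 0.027993.
z = (0.720745 − 0.700297)/0.027993 = 0.020448/0.027993 = 0.7305.
p-value = P(Z < 0.730) ≈ 0.7674.

z = 0.7305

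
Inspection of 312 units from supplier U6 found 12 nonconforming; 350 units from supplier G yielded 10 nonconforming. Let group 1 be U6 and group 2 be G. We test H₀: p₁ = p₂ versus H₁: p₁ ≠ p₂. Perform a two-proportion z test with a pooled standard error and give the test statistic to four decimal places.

z = 0.7087

p̂₁ = 12/312 ≈ 0.038462, p̂₂ = 10/350 ≈ 0.028571.
Pooled p̂ = (12+10)/(312+350) = 22/662 = 0.033233.
SE = √(p̂(1−p̂)(1/n₁+1/n₂)) = √(0.033233·0.966767·0.00606227) = √(0.00019477) = 0.013956.
z = (0.038462 − 0.028571)/0.013956 = 0.009891/0.013956 = 0.7087.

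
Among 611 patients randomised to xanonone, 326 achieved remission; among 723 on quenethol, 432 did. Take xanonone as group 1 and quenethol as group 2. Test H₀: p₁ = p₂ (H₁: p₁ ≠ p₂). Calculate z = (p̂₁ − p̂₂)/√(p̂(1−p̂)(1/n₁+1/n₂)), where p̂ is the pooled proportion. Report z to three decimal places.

p̂₁ = 326/611 ≈ 0.53355, p̂₂ = 432/723 ≈ 0.59751.
Pooled p̂ = (326+432)/(611+723) = 758/1334 = 0.56822.
SE = √(p̂(1−p̂)(1/n₁+1/n₂)) = √(0.56822·0.43178·0.00301979) = √(0.000740894) = 0.02722.
z = (0.53355 − 0.59751)/0.02722 = -0.06396/0.02722 = -2.350.

z = -2.350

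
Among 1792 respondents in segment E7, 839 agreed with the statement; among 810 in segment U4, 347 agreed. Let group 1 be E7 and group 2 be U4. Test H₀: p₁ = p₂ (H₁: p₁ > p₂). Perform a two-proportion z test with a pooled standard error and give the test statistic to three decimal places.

z = 1.887

p̂₁ = 839/1792 ≈ 0.46819, p̂₂ = 347/810 ≈ 0.42840.
Pooled p̂ = (839+347)/(1792+810) = 1186/2602 = 0.45580.
SE = √(0.248047 × 0.0017926) = 0.02109.
z = (0.46819 − 0.42840)/0.02109 = 0.03979/0.02109 = 1.887.
p-value = P(Z > 1.887) ≈ 0.0296.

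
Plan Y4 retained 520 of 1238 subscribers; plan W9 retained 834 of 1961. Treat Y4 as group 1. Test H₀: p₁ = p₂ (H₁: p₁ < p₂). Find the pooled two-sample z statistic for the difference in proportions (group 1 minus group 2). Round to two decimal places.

z = -0.29

p̂₁ = 520/1238 ≈ 0.42003, p̂₂ = 834/1961 ≈ 0.42529.
Pooled p̂ = (520+834)/(1238+1961) = 1354/3199 = 0.42326.
SE = √(0.244111 × 0.0013177) = 0.01793.
z = (0.42003 − 0.42529)/0.01793 = -0.00526/0.01793 = -0.29.
p-value = P(Z < -0.293) ≈ 0.3846.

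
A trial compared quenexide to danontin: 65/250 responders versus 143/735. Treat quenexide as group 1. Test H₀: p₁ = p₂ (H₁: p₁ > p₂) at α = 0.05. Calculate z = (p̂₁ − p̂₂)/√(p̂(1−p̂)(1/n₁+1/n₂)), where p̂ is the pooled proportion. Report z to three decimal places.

p̂₁ = 65/250 = 0.26000, p̂₂ = 143/735 = 0.19456.
Pooled p̂ = (65+143)/(250+735) = 208/985 = 0.21117.
SE = √(p̂(1−p̂)(1/n₁+1/n₂)) = √(0.21117·0.78883·0.00536054) = √(0.000892937) = 0.02988.
z = (0.26000 − 0.19456)/0.02988 = 0.06544/0.02988 = 2.190.
p-value = P(Z > 2.190) ≈ 0.0143; since p < α = 0.05, reject H₀.

z = 2.190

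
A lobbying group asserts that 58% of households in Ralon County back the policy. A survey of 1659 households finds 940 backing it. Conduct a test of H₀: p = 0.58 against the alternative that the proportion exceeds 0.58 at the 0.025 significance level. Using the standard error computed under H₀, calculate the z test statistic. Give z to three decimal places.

z = -1.105

p̂ = 940/1659 ≈ 0.56661.
SE = √(p₀(1−p₀)/n) = √(0.2436/1659) = 0.01212.
z = (0.56661 − 0.58)/0.01212 = -0.01339/0.01212 = -1.105.
p-value = P(Z > -1.105) ≈ 0.8655, so at α = 0.025 we fail to reject H₀.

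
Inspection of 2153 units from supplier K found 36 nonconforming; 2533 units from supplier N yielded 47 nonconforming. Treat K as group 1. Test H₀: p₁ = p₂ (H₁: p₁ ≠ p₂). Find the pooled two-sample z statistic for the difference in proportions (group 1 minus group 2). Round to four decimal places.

z = -0.4744

p̂₁ = 36/2153 ≈ 0.0167209, p̂₂ = 47/2533 ≈ 0.0185551.
Pooled p̂ = (36+47)/(2153+2533) = 83/4686 = 0.0177123.
SE = √(0.0173986 × 0.000859257) = 0.0038665.
z = (0.0167209 − 0.0185551)/0.0038665 = -0.0018342/0.0038665 = -0.4744.
p-value = 2·P(Z > 0.474) ≈ 0.6352.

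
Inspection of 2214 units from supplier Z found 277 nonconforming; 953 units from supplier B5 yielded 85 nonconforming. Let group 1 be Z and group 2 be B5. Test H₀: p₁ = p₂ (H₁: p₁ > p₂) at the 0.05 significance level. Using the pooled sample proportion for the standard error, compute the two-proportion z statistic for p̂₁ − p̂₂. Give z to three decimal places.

z = 2.914

p̂₁ = 277/2214 = 0.125113, p̂₂ = 85/953 = 0.089192.
Pooled p̂ = (277+85)/(2214+953) = 362/3167 = 0.114304.
SE = √(0.101238 × 0.00150099) = 0.012327.
z = (0.125113 − 0.089192)/0.012327 = 0.035921/0.012327 = 2.914.
p-value = P(Z > 2.914) ≈ 0.0018; since p < α = 0.05, reject H₀.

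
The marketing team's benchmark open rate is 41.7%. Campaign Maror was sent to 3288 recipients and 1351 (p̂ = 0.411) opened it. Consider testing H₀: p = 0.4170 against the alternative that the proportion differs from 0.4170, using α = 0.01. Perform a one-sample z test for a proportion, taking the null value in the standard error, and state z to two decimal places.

p̂ = 1351/3288 = 0.4109.
Under H₀, SE = √(0.417·0.583/3288) = √(7.39389e-05) = 0.0086.
z = (0.4109 − 0.417)/0.0086 = -0.0061/0.0086 = -0.71.
p-value = 2·P(Z > 0.711) ≈ 0.4772. With α = 0.01, fail to reject H₀.

z = -0.71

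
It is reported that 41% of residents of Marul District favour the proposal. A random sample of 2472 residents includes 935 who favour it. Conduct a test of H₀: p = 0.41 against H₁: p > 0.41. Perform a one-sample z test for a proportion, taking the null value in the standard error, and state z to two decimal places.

p̂ = 935/2472 = 0.3782.
Standard error under H₀: √(0.41×0.59/2472) = 0.0099.
z = (0.3782 − 0.41)/0.0099 = -0.0318/0.0099 = -3.21.
p-value = P(Z > -3.211) ≈ 0.9993.

z = -3.21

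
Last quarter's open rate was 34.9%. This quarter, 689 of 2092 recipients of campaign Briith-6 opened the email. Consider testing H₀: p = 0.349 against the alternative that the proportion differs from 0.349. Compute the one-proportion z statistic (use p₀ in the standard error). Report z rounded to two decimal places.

z = -1.89

p̂ = 689/2092 = 0.3293.
Standard error under H₀: √(0.349×0.651/2092) = 0.0104.
z = (0.3293 − 0.349)/0.0104 = -0.0197/0.0104 = -1.89.
Two-sided p-value ≈ 2·Φ(−1.886) = 0.0594.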